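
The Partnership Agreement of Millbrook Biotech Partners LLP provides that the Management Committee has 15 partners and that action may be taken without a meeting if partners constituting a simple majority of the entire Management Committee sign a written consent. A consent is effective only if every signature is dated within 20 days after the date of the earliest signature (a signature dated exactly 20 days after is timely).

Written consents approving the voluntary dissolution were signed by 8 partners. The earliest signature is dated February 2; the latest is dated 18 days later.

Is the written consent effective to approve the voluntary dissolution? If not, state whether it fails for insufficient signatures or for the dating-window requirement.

Signatures required: a simple majority of 15 — a majority of 15 is 8, so 8 needed; 8 signed. Sufficient.
Dating window: the latest signature is 18 days after the earliest; the limit is 20 days. Within the window.

Effective — both the signature and dating-window requirements are satisfied.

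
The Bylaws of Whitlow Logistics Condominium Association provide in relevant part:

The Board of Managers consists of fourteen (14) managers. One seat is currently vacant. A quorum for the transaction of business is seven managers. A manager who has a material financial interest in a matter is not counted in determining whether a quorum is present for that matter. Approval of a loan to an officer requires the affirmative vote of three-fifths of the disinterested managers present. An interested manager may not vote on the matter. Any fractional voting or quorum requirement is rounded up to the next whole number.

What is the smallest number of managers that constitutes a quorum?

7

The quorum is fixed at 7.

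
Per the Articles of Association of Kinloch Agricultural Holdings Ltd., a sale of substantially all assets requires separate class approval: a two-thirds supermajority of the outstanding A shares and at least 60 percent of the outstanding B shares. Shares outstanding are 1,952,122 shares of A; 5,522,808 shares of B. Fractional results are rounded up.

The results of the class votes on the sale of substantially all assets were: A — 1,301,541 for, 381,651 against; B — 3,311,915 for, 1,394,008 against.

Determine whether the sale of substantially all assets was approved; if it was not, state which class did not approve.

A: 2/3 of 1952122 = 1301414.67, rounded up to 1301415; 1,301,415 required, 1,301,541 in favor — approved.
B: 3/5 of 5522808 = 3313684.80, rounded up to 3313685; 3,313,685 required, 3,311,915 in favor — not approved.

Not approved — the B shares did not give the required vote.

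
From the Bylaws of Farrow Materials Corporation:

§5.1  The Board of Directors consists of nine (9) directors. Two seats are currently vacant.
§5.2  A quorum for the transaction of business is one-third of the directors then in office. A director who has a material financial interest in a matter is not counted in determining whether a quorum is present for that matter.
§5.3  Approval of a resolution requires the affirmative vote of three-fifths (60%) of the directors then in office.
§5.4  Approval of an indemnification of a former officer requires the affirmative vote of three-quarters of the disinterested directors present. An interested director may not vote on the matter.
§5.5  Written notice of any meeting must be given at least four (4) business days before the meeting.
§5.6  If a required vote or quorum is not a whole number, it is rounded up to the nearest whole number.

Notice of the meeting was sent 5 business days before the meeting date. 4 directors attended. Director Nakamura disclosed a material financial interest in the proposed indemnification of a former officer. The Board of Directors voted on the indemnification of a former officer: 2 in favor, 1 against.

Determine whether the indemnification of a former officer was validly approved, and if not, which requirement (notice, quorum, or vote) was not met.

Notice: 5 business days given; 4 required (5 ≥ 4). Satisfied.
Quorum: 4 present, but the 1 interested director does not count, leaving 3. Quorum is 3. Satisfied.
Vote: the indemnification of a former officer requires three-fourths of the disinterested directors present (4 − 1 = 3). 3/4 of 3 = 2.25, rounded up to 3, so 3 affirmative votes are needed; 2 voted in favor. Not satisfied.

Invalid — vote requirement not satisfied.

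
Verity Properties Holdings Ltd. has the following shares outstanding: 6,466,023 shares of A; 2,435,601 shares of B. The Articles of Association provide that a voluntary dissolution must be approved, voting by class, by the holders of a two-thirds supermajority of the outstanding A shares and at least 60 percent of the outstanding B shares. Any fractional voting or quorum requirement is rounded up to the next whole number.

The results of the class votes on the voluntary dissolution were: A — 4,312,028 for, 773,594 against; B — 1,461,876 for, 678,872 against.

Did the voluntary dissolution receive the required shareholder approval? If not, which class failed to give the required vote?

Approved — every class gave the required vote.

A: 2/3 of 6466023 = 4310682; 4,310,682 required, 4,312,028 in favor — approved.
B: 3/5 of 2435601 = 1461360.60, rounded up to 1461361; 1,461,361 required, 1,461,876 in favor — approved.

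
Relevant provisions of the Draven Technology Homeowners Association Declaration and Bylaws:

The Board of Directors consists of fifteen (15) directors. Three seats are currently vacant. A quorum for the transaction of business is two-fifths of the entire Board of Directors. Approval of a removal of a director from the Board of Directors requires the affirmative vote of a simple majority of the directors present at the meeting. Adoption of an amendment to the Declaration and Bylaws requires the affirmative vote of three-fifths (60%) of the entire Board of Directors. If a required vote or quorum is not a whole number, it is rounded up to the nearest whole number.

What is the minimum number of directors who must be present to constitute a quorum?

2/5 of 15 = 6.

6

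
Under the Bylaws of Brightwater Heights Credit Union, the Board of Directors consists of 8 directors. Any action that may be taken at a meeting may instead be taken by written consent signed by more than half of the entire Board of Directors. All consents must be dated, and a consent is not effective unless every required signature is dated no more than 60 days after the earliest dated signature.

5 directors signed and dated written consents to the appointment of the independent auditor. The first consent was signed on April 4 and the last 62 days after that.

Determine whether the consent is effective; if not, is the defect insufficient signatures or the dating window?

Signatures required: more than half of 8 — a majority of 8 is 5, so 5 needed; 5 signed. Sufficient.
Dating window: the latest signature is 62 days after the earliest; the limit is 60 days. Outside the window.

Not effective — dating-window requirement not satisfied.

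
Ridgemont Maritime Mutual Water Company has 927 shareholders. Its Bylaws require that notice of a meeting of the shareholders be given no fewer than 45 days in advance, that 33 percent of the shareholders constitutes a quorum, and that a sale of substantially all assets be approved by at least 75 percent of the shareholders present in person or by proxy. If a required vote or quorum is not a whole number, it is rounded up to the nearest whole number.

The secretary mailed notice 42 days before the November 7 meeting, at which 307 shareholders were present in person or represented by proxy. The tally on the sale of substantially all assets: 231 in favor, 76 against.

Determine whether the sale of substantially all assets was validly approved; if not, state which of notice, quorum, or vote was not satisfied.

Invalid — notice requirement not satisfied.

Notice: 42 days given; 45 required. Not satisfied.
Quorum: 33% of 927 = 305.91, rounded up to 306; 307 present. Satisfied.
Vote: requires three-fourths of those present (307); 3/4 of 307 = 230.25, rounded up to 231, so 231 needed; 231 in favor. Satisfied.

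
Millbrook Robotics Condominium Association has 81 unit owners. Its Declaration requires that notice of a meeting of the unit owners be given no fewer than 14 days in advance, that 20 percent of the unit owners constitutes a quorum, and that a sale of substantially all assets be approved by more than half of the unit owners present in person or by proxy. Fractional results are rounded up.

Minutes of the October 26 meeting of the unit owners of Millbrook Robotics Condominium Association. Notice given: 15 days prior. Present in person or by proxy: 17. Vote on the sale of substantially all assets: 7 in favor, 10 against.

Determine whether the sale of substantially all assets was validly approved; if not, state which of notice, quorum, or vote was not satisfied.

Notice: 15 days given; 14 required. Satisfied.
Quorum: 20% of 81 = 16.20, rounded up to 17; 17 present. Satisfied.
Vote: requires a majority of those present (17); a majority of 17 is 9, so 9 needed; 7 in favor. Not satisfied.

Invalid — vote requirement not satisfied.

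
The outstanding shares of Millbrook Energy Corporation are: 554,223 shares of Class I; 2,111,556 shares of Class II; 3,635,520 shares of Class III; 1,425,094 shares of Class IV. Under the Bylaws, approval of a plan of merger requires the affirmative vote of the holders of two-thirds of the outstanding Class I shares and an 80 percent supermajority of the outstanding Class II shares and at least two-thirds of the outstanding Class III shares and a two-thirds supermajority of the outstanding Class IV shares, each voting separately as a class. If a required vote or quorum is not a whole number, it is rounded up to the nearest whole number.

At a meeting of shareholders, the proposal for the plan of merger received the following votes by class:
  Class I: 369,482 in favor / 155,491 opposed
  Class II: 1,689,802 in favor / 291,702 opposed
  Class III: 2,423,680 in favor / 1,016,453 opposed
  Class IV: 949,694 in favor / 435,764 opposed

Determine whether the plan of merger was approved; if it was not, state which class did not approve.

Not approved — the Class IV shares did not give the required vote.

Class I: 2/3 of 554223 = 369482; 369,482 required, 369,482 in favor — approved.
Class II: 4/5 of 2111556 = 1689244.80, rounded up to 1689245; 1,689,245 required, 1,689,802 in favor — approved.
Class III: 2/3 of 3635520 = 2423680; 2,423,680 required, 2,423,680 in favor — approved.
Class IV: 2/3 of 1425094 = 950062.67, rounded up to 950063; 950,063 required, 949,694 in favor — not approved.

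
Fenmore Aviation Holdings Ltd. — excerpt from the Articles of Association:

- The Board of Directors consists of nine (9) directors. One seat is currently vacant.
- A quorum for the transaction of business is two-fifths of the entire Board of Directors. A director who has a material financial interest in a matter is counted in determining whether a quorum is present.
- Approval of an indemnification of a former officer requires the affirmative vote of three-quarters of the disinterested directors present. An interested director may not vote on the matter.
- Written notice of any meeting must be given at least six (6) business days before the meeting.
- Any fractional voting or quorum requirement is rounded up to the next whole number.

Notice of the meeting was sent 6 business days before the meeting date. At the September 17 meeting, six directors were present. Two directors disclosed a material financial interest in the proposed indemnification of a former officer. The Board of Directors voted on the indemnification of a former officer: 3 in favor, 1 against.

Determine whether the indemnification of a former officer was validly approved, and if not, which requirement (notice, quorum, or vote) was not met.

Notice: 6 business days given; 6 required (6 ≥ 6). Satisfied.
Quorum: 6 present (interested directors count toward quorum); quorum is 4. Satisfied.
Vote: the indemnification of a former officer requires three-fourths of the disinterested directors present (6 − 2 = 4). 3/4 of 4 = 3, so 3 affirmative votes are needed; 3 voted in favor. Satisfied.

Valid — all requirements satisfied.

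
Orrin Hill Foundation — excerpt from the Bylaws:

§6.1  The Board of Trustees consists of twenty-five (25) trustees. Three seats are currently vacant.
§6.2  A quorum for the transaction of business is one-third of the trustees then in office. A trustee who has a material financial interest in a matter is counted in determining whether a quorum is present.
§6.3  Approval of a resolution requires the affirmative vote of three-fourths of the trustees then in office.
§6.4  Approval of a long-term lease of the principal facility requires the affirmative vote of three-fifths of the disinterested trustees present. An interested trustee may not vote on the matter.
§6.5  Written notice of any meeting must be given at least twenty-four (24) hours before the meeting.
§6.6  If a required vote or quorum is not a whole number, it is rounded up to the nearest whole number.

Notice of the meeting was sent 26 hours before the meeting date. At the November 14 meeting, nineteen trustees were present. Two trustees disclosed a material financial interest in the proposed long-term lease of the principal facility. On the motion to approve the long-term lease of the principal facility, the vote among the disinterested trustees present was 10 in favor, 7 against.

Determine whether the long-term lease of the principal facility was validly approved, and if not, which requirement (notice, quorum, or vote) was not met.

Invalid — vote requirement not satisfied.

Notice: 26 hours given; 24 required (26 ≥ 24). Satisfied.
Quorum: 19 present (interested trustees count toward quorum); quorum is 8. Satisfied.
Vote: the long-term lease of the principal facility requires three-fifths of the disinterested trustees present (19 − 2 = 17). 3/5 of 17 = 10.20, rounded up to 11, so 11 affirmative votes are needed; 10 voted in favor. Not satisfied.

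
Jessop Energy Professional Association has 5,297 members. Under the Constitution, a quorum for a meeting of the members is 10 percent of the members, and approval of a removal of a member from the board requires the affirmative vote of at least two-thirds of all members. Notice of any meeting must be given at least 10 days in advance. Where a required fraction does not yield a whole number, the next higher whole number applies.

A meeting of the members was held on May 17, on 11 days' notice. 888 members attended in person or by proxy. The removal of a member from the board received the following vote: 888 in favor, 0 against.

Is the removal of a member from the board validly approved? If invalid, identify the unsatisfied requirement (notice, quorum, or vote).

Notice: 11 days given; 10 required. Satisfied.
Quorum: 10% of 5,297 = 529.70, rounded up to 530; 888 present. Satisfied.
Vote: requires two-thirds of all members (5,297); 2/3 of 5297 = 3531.33, rounded up to 3532, so 3,532 needed; 888 in favor. Not satisfied.

Invalid — vote requirement not satisfied.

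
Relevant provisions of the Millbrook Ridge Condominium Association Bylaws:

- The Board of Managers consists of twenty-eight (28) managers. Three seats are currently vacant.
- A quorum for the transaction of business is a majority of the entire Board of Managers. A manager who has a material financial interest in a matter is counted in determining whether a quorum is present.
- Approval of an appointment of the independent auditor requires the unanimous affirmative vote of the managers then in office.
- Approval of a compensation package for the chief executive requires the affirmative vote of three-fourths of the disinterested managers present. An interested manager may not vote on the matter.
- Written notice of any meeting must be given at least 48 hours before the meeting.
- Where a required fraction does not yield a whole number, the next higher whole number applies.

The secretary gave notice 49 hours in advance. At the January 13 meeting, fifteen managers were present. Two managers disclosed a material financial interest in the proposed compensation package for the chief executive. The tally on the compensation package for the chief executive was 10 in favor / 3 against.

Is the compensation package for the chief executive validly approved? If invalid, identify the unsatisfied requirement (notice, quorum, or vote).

Notice: 49 hours given; 48 required (49 ≥ 48). Satisfied.
Quorum: 15 present (interested managers count toward quorum); quorum is 15. Satisfied.
Vote: the compensation package for the chief executive requires three-fourths of the disinterested managers present (15 − 2 = 13). 3/4 of 13 = 9.75, rounded up to 10, so 10 affirmative votes are needed; 10 voted in favor. Satisfied.

Valid — all requirements satisfied.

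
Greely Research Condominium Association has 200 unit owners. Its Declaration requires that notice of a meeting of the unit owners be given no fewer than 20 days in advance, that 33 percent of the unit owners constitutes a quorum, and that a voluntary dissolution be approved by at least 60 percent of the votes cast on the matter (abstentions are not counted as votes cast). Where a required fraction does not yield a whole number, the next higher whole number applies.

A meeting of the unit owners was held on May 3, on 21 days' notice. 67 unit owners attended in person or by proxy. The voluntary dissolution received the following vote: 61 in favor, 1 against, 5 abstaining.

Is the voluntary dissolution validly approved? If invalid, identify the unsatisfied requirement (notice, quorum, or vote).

Valid — all requirements satisfied.

Notice: 21 days given; 20 required. Satisfied.
Quorum: 33% of 200 = 66; 67 present. Satisfied.
Vote: requires three-fifths of the votes cast (67 − 5 abstaining = 62); 3/5 of 62 = 37.20, rounded up to 38, so 38 needed; 61 in favor. Satisfied.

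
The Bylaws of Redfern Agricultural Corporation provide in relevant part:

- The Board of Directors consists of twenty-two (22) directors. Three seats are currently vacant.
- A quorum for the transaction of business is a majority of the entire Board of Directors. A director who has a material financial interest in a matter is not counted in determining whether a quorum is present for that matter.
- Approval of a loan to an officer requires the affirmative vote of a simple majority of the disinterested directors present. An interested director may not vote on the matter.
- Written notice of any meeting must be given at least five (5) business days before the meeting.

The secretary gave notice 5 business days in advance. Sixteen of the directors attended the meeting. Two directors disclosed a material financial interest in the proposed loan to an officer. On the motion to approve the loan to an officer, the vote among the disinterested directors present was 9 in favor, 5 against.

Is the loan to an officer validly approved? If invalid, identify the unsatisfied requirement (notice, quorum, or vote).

Notice: 5 business days given; 5 required (5 ≥ 5). Satisfied.
Quorum: 16 present, but the 2 interested directors do not count, leaving 14. Quorum is 12. Satisfied.
Vote: the loan to an officer requires a majority of the disinterested directors present (16 − 2 = 14). A majority of 14 is 8, so 8 affirmative votes are needed; 9 voted in favor. Satisfied.

Valid — all requirements satisfied.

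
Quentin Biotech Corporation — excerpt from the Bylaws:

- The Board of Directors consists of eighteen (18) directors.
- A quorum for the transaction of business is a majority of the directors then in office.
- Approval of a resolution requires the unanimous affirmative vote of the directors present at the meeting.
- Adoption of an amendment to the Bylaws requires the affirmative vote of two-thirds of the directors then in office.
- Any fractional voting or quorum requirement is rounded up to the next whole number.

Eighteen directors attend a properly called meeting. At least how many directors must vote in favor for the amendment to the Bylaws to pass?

12

The amendment to the Bylaws requires two-thirds of the directors then in office (18).
2/3 of 18 = 12.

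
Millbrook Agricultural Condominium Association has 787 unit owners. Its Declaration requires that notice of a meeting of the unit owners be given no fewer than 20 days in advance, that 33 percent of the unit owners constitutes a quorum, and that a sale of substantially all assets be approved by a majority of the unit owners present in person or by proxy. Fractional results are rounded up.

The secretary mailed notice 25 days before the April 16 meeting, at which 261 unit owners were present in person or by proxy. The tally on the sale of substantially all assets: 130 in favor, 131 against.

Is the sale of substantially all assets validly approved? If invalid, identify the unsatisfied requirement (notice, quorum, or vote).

Notice: 25 days given; 20 required. Satisfied.
Quorum: 33% of 787 = 259.71, rounded up to 260; 261 present. Satisfied.
Vote: requires a majority of those present (261); a majority of 261 is 131, so 131 needed; 130 in favor. Not satisfied.

Invalid — vote requirement not satisfied.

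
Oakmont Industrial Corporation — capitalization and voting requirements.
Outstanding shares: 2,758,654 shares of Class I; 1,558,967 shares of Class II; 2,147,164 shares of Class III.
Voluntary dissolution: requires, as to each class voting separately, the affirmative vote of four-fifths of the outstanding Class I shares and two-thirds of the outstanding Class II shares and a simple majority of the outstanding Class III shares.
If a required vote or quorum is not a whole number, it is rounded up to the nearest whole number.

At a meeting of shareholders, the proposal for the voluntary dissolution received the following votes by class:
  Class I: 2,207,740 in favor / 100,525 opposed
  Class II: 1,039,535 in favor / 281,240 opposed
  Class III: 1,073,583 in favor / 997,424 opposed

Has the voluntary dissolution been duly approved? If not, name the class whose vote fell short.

Approved — every class gave the required vote.

Class I: 4/5 of 2758654 = 2206923.20, rounded up to 2206924; 2,206,924 required, 2,207,740 in favor — approved.
Class II: 2/3 of 1558967 = 1039311.33, rounded up to 1039312; 1,039,312 required, 1,039,535 in favor — approved.
Class III: a majority of 2147164 is 1073583; 1,073,583 required, 1,073,583 in favor — approved.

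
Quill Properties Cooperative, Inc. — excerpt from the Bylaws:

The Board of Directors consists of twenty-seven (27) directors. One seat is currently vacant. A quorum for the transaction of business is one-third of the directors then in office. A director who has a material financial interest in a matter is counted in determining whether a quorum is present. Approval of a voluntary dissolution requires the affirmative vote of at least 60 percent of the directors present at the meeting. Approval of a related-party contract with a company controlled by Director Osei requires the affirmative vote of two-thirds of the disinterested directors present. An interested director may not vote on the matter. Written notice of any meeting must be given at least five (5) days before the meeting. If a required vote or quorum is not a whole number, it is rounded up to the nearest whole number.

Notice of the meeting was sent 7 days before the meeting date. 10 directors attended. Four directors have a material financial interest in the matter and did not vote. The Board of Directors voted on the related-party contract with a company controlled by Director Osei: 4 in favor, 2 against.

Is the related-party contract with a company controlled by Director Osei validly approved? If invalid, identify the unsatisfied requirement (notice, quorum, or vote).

Valid — all requirements satisfied.

Notice: 7 days given; 5 required (7 ≥ 5). Satisfied.
Quorum: 10 present (interested directors count toward quorum); quorum is 9. Satisfied.
Vote: the related-party contract with a company controlled by Director Osei requires two-thirds of the disinterested directors present (10 − 4 = 6). 2/3 of 6 = 4, so 4 affirmative votes are needed; 4 voted in favor. Satisfied.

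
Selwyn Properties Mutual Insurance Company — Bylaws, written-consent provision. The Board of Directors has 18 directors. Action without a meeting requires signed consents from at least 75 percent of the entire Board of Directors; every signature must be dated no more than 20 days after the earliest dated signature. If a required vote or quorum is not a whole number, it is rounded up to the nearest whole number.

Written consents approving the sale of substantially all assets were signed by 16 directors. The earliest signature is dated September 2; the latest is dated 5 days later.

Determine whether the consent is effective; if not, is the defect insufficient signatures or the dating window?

Effective — both the signature and dating-window requirements are satisfied.

Signatures required: at least 75 percent of 18 — 3/4 of 18 = 13.50, rounded up to 14, so 14 needed; 16 signed. Sufficient.
Dating window: the latest signature is 5 days after the earliest; the limit is 20 days. Within the window.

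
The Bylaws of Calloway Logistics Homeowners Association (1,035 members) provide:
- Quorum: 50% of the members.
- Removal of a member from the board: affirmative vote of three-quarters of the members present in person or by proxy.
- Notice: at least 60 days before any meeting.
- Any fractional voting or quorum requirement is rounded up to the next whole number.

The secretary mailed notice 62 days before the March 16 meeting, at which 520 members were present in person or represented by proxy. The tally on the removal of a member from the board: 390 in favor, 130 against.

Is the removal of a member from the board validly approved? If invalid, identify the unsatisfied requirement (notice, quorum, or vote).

Valid — all requirements satisfied.

Notice: 62 days given; 60 required. Satisfied.
Quorum: 50% of 1,035 = 517.50, rounded up to 518; 520 present. Satisfied.
Vote: requires three-fourths of those present (520); 3/4 of 520 = 390, so 390 needed; 390 in favor. Satisfied.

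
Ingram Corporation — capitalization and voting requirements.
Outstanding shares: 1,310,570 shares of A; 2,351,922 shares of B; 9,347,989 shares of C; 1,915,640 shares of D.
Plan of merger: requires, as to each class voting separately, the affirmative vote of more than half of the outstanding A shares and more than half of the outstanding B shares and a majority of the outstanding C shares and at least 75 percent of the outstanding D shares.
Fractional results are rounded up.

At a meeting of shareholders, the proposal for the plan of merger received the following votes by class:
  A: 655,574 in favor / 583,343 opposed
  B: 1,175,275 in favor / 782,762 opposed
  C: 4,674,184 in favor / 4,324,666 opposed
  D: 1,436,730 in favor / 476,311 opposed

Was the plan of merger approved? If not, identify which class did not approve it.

A: a majority of 1310570 is 655286; 655,286 required, 655,574 in favor — approved.
B: a majority of 2351922 is 1175962; 1,175,962 required, 1,175,275 in favor — not approved.
C: a majority of 9347989 is 4673995; 4,673,995 required, 4,674,184 in favor — approved.
D: 3/4 of 1915640 = 1436730; 1,436,730 required, 1,436,730 in favor — approved.

Not approved — the B shares did not give the required vote.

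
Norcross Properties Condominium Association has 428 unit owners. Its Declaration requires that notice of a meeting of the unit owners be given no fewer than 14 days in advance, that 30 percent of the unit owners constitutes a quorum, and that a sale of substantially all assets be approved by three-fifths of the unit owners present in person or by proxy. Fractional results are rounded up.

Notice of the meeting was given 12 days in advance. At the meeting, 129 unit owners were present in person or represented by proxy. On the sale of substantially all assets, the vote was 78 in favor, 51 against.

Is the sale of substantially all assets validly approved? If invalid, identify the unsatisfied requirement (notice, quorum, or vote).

Notice: 12 days given; 14 required. Not satisfied.
Quorum: 30% of 428 = 128.40, rounded up to 129; 129 present. Satisfied.
Vote: requires three-fifths of those present (129); 3/5 of 129 = 77.40, rounded up to 78, so 78 needed; 78 in favor. Satisfied.

Invalid — notice requirement not satisfied.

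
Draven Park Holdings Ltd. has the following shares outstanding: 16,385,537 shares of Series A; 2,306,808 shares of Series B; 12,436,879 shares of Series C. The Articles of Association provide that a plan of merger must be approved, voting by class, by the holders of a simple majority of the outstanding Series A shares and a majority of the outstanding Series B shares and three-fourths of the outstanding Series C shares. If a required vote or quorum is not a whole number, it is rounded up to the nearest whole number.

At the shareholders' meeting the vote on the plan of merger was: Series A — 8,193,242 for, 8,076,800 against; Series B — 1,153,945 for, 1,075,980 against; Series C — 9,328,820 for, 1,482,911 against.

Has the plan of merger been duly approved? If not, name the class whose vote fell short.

Series A: a majority of 16385537 is 8192769; 8,192,769 required, 8,193,242 in favor — approved.
Series B: a majority of 2306808 is 1153405; 1,153,405 required, 1,153,945 in favor — approved.
Series C: 3/4 of 12436879 = 9327659.25, rounded up to 9327660; 9,327,660 required, 9,328,820 in favor — approved.

Approved — every class gave the required vote.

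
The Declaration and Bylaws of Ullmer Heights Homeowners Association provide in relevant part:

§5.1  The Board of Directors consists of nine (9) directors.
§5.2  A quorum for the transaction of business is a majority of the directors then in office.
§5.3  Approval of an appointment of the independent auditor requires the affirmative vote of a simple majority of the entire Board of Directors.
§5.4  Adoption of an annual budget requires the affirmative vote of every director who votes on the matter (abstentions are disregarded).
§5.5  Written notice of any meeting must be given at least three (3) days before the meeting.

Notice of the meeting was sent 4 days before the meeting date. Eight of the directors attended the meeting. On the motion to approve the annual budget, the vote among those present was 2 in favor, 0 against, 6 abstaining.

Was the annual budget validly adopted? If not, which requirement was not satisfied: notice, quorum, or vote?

Notice: 4 days given; 3 required (4 ≥ 3). Satisfied.
Quorum: 8 present; quorum is 5. Satisfied.
Vote: the annual budget requires the unanimous vote of the votes cast (8 present − 6 abstaining = 2). Unanimous means all 2, so 2 affirmative votes are needed; 2 voted in favor. Satisfied.

Valid — all requirements satisfied.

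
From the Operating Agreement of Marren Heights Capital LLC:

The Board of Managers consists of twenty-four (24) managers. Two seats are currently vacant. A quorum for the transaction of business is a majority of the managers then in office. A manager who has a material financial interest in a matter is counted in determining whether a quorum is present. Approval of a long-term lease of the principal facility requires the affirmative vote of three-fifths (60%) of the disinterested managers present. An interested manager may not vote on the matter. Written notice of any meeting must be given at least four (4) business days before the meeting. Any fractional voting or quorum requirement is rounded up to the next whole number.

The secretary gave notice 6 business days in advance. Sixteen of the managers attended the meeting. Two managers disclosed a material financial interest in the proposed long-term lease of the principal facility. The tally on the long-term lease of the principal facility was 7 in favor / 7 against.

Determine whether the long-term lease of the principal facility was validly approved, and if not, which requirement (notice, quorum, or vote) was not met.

Notice: 6 business days given; 4 required (6 ≥ 4). Satisfied.
Quorum: 16 present (interested managers count toward quorum); quorum is 12. Satisfied.
Vote: the long-term lease of the principal facility requires three-fifths of the disinterested managers present (16 − 2 = 14). 3/5 of 14 = 8.40, rounded up to 9, so 9 affirmative votes are needed; 7 voted in favor. Not satisfied.

Invalid — vote requirement not satisfied.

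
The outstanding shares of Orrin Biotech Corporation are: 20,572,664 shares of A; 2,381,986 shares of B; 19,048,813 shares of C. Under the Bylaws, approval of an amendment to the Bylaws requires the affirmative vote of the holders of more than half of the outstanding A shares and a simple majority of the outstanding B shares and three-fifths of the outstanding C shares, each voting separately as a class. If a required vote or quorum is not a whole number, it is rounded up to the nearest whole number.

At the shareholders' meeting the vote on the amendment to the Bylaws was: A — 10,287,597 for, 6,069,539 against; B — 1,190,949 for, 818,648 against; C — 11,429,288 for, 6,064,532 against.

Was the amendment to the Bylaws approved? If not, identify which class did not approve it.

Not approved — the B shares did not give the required vote.

A: a majority of 20572664 is 10286333; 10,286,333 required, 10,287,597 in favor — approved.
B: a majority of 2381986 is 1190994; 1,190,994 required, 1,190,949 in favor — not approved.
C: 3/5 of 19048813 = 11429287.80, rounded up to 11429288; 11,429,288 required, 11,429,288 in favor — approved.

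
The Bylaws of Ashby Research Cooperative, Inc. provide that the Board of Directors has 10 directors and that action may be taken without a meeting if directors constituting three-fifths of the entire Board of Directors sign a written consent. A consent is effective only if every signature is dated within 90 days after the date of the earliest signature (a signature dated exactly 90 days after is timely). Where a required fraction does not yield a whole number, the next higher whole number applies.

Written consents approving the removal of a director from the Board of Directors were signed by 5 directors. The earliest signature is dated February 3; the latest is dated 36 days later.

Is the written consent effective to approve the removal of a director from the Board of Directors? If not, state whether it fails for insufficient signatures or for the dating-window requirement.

Not effective — insufficient signatures.

Signatures required: three-fifths of 10 — 3/5 of 10 = 6, so 6 needed; 5 signed. Insufficient.
Dating window: the latest signature is 36 days after the earliest; the limit is 90 days. Within the window.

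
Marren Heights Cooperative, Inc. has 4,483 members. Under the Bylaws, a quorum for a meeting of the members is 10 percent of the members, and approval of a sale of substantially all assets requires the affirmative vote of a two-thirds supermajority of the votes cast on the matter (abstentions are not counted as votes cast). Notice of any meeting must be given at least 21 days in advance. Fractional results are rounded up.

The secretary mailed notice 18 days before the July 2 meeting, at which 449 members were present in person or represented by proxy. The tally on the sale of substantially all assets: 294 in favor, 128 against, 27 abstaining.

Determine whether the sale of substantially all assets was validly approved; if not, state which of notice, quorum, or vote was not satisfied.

Notice: 18 days given; 21 required. Not satisfied.
Quorum: 10% of 4,483 = 448.30, rounded up to 449; 449 present. Satisfied.
Vote: requires two-thirds of the votes cast (449 − 27 abstaining = 422); 2/3 of 422 = 281.33, rounded up to 282, so 282 needed; 294 in favor. Satisfied.

Invalid — notice requirement not satisfied.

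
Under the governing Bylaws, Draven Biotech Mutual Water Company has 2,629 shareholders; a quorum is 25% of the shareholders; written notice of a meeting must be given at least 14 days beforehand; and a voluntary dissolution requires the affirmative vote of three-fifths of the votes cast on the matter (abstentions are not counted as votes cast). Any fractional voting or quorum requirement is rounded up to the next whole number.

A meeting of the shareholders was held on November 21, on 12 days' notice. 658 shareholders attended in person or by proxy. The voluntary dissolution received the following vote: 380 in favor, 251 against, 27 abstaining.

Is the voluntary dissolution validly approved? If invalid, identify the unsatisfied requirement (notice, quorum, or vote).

Notice: 12 days given; 14 required. Not satisfied.
Quorum: 25% of 2,629 = 657.25, rounded up to 658; 658 present. Satisfied.
Vote: requires three-fifths of the votes cast (658 − 27 abstaining = 631); 3/5 of 631 = 378.60, rounded up to 379, so 379 needed; 380 in favor. Satisfied.

Invalid — notice requirement not satisfied.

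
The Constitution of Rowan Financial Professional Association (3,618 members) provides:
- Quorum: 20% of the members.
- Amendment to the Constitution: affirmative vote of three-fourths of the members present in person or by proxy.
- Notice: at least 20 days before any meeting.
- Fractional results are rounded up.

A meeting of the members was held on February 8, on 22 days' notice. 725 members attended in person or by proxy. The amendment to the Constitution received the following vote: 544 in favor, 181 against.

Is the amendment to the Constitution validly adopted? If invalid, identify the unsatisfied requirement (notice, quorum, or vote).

Valid — all requirements satisfied.

Notice: 22 days given; 20 required. Satisfied.
Quorum: 20% of 3,618 = 723.60, rounded up to 724; 725 present. Satisfied.
Vote: requires three-fourths of those present (725); 3/4 of 725 = 543.75, rounded up to 544, so 544 needed; 544 in favor. Satisfied.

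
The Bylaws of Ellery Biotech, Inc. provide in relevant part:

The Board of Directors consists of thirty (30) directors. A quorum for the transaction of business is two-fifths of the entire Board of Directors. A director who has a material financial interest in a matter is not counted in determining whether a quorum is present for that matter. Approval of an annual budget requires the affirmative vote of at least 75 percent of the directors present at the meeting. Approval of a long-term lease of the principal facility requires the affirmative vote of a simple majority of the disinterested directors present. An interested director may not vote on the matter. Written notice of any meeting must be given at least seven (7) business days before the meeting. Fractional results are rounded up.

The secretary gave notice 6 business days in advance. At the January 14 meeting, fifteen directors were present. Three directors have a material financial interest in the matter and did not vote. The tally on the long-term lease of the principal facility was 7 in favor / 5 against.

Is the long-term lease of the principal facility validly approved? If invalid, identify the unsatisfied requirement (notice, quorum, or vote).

Notice: 6 business days given; 7 required (6 < 7). Not satisfied.
Quorum: 15 present, but the 3 interested directors do not count, leaving 12. Quorum is 12. Satisfied.
Vote: the long-term lease of the principal facility requires a majority of the disinterested directors present (15 − 3 = 12). A majority of 12 is 7, so 7 affirmative votes are needed; 7 voted in favor. Satisfied.

Invalid — notice requirement not satisfied.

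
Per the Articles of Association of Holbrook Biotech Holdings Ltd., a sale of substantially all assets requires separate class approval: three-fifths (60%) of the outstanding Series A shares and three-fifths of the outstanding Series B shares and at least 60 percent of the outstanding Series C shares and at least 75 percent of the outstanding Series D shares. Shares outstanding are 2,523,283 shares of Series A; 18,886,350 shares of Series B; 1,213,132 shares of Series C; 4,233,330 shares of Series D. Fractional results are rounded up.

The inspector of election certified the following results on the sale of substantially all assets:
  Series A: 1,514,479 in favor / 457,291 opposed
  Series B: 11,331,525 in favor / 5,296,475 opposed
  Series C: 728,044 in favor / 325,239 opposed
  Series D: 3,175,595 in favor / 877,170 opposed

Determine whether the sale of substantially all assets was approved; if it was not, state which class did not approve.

Series A: 3/5 of 2523283 = 1513969.80, rounded up to 1513970; 1,513,970 required, 1,514,479 in favor — approved.
Series B: 3/5 of 18886350 = 11331810; 11,331,810 required, 11,331,525 in favor — not approved.
Series C: 3/5 of 1213132 = 727879.20, rounded up to 727880; 727,880 required, 728,044 in favor — approved.
Series D: 3/4 of 4233330 = 3174997.50, rounded up to 3174998; 3,174,998 required, 3,175,595 in favor — approved.

Not approved — the Series B shares did not give the required vote.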